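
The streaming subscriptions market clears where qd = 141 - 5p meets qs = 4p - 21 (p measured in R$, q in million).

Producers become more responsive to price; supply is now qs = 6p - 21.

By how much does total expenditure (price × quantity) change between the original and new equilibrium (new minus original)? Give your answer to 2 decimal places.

Solve the original market: 141 - 5p = 4p - 21, hence p = 18 and q = 51.
With the change applied: demand qd = 141 - 5p, supply qs = 6p - 21.
New equilibrium: 141 - 5p = 6p - 21 ⇒ 162 = 11p ⇒ p = 162/11 ≈ 14.7273, q = 741/11 ≈ 67.3636.
Expenditure moves from 18×51 = 918 to 14.7273×67.3636 = 992.0826; change = +74.08.

+74.08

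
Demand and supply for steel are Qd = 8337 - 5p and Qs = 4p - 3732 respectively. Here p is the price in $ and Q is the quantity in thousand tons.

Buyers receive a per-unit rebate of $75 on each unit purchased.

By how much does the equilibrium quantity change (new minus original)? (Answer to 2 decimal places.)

Initially, 8337 - 5p = 4p - 3732, so 12069 = 9p and p = 1341, Q = 1632.
Since buyers' out-of-pocket price is the market price minus the rebate, the effective demand curve becomes Qd = 8712 - 5p.
Equate the new curves: 8712 - 5p = 4p - 3732, giving 12444 = 9p, p = 4148/3 ≈ 1382.6667, Q = 5396/3 ≈ 1798.6667.
ΔQ = 1798.6667 − 1632 = +166.67.

+166.67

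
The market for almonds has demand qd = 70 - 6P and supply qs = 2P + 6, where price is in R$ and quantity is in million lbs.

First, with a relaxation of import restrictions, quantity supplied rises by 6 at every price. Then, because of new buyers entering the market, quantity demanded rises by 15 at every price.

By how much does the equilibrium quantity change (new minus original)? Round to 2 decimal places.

+8.25

Solve the original market: 70 - 6P = 2P + 6, hence P = 8 and q = 22.
With the change applied: demand qd = 85 - 6P, supply qs = 2P + 12.
New equilibrium: 85 - 6P = 2P + 12 ⇒ 73 = 8P ⇒ P = 9.125, q = 30.25.
Δq = 30.25 − 22 = +8.25.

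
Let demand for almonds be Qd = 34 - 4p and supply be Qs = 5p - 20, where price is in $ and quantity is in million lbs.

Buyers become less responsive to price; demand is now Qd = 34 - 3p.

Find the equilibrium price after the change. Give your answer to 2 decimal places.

Initially, 34 - 4p = 5p - 20, so 54 = 9p and p = 6, Q = 10.
With the change applied: demand Qd = 34 - 3p, supply Qs = 5p - 20.
New equilibrium: 34 - 3p = 5p - 20 ⇒ 54 = 8p ⇒ p = 6.75, Q = 13.75.

6.75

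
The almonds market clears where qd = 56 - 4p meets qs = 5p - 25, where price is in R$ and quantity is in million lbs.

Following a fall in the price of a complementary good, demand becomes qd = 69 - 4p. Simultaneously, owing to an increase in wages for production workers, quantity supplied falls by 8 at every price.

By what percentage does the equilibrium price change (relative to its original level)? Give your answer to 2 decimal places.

Before the shock: 56 - 4p = 5p - 25 ⇒ 81 = 9p ⇒ p = 9, q = 20.
With the change applied: demand qd = 69 - 4p, supply qs = 5p - 33.
Equate the new curves: 69 - 4p = 5p - 33, giving 102 = 9p, p = 34/3 ≈ 11.3333, q = 71/3 ≈ 23.6667.
%Δp = (11.3333 − 9) / 9 × 100 = +25.93%.

+25.93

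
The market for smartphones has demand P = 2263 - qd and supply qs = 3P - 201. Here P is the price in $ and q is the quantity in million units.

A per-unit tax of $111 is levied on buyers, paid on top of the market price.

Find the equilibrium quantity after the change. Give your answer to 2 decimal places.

1563.75

Original equilibrium: 2263 - P = 3P - 201 gives 2464 = 4P, so P = 616 and q = 1647.
Since buyers pay the price plus the tax, the effective demand curve becomes qd = 2152 - P.
Setting them equal: 2152 - P = 3P - 201 → 2353 = 4P, so P = 588.25 and q = 1563.75.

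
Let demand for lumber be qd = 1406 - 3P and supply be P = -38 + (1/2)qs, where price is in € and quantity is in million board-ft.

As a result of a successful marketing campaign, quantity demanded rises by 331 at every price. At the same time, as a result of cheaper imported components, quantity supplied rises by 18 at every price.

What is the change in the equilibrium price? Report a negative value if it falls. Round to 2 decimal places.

Original equilibrium: 1406 - 3P = 2P + 76 gives 1330 = 5P, so P = 266 and q = 608.
After the shift, demand is qd = 1737 - 3P and supply is qs = 2P + 94.
Clearing the new market: 1737 - 3P = 2P + 94, so P = 328.6 and q = 751.2.
ΔP = 328.6 − 266 = +62.60.

+62.60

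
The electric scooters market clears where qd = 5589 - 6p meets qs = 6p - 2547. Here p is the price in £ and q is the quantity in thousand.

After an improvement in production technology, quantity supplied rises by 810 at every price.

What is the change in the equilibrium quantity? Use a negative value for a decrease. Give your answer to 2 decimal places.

+405.00

Initially, 5589 - 6p = 6p - 2547, so 8136 = 12p and p = 678, q = 1521.
The shock moves the curves to qd = 5589 - 6p and qs = 6p - 1737.
Clearing the new market: 5589 - 6p = 6p - 1737, so p = 610.5 and q = 1926.
Δq = 1926 − 1521 = +405.00.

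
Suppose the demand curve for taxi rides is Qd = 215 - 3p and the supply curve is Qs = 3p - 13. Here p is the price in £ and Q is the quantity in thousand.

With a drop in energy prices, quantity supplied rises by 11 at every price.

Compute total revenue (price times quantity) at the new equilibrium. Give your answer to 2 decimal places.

3851.75

Original equilibrium: 215 - 3p = 3p - 13 gives 228 = 6p, so p = 38 and Q = 101.
The new curves are Qd = 215 - 3p (demand) and Qs = 3p - 2 (supply).
Setting them equal: 215 - 3p = 3p - 2 → 217 = 6p, so p = 217/6 ≈ 36.1667 and Q = 106.5.
New expenditure = 36.1667 × 106.5 = 3851.75.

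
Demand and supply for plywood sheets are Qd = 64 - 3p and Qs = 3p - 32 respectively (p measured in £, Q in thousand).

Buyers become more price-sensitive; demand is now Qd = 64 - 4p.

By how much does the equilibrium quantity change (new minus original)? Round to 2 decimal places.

Original equilibrium: 64 - 3p = 3p - 32 gives 96 = 6p, so p = 16 and Q = 16.
With the change applied: demand Qd = 64 - 4p, supply Qs = 3p - 32.
Setting them equal: 64 - 4p = 3p - 32 → 96 = 7p, so p = 96/7 ≈ 13.7143 and Q = 64/7 ≈ 9.1429.
ΔQ = 9.1429 − 16 = -6.86.

-6.86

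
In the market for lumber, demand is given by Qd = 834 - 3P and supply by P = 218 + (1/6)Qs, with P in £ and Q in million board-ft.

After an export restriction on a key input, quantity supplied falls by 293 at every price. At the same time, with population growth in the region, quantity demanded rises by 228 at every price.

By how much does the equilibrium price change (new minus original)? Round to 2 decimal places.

+57.89

Solve the original market: 834 - 3P = 6P - 1308, hence P = 238 and Q = 120.
The new curves are Qd = 1062 - 3P (demand) and Qs = 6P - 1601 (supply).
New equilibrium: 1062 - 3P = 6P - 1601 ⇒ 2663 = 9P ⇒ P = 2663/9 ≈ 295.8889, Q = 523/3 ≈ 174.3333.
ΔP = 295.8889 − 238 = +57.89.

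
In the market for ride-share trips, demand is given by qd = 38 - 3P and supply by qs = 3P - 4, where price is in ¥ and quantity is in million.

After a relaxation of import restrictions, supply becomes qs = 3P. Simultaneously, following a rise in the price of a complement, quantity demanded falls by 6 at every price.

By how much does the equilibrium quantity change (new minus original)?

-1

Solve the original market: 38 - 3P = 3P - 4, hence P = 7 and q = 17.
With the change applied: demand qd = 32 - 3P, supply qs = 3P.
New equilibrium: 32 - 3P = 3P ⇒ 32 = 6P ⇒ P = 16/3 ≈ 5.3333, q = 16.
Δq = 16 − 17 = -1.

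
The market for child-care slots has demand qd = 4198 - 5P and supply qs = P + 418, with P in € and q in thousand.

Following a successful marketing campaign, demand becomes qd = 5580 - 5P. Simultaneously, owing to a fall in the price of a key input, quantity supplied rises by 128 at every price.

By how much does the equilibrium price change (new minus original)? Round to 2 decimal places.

+209.00

Original equilibrium: 4198 - 5P = P + 418 gives 3780 = 6P, so P = 630 and q = 1048.
The new curves are qd = 5580 - 5P (demand) and qs = P + 546 (supply).
Clearing the new market: 5580 - 5P = P + 546, so P = 839 and q = 1385.
ΔP = 839 − 630 = +209.00.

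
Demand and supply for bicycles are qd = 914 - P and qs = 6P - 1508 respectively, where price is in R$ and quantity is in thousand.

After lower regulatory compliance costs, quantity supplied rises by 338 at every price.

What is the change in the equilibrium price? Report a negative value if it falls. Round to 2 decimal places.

-48.29

Solve the original market: 914 - P = 6P - 1508, hence P = 346 and q = 568.
The new curves are qd = 914 - P (demand) and qs = 6P - 1170 (supply).
Setting them equal: 914 - P = 6P - 1170 → 2084 = 7P, so P = 2084/7 ≈ 297.7143 and q = 4314/7 ≈ 616.2857.
ΔP = 297.7143 − 346 = -48.29.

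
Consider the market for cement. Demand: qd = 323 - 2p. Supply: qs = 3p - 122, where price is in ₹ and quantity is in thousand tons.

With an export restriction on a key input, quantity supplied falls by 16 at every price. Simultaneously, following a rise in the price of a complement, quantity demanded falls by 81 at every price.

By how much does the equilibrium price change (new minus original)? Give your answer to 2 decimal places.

Before the shock: 323 - 2p = 3p - 122 ⇒ 445 = 5p ⇒ p = 89, q = 145.
The new curves are qd = 242 - 2p (demand) and qs = 3p - 138 (supply).
Equate the new curves: 242 - 2p = 3p - 138, giving 380 = 5p, p = 76, q = 90.
Δp = 76 − 89 = -13.00.

-13.00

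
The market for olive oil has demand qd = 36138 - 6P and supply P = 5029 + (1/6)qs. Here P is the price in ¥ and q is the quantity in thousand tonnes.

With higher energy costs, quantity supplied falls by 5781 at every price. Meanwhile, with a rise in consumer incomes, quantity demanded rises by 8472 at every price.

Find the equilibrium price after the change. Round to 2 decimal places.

6713.75

Original equilibrium: 36138 - 6P = 6P - 30174 gives 66312 = 12P, so P = 5526 and q = 2982.
The new curves are qd = 44610 - 6P (demand) and qs = 6P - 35955 (supply).
Clearing the new market: 44610 - 6P = 6P - 35955, so P = 6713.75 and q = 4327.5.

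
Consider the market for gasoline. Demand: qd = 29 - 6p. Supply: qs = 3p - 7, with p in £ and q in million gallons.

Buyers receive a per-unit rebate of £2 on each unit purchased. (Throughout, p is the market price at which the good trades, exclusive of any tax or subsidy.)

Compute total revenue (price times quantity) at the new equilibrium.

Solve the original market: 29 - 6p = 3p - 7, hence p = 4 and q = 5.
Since buyers' out-of-pocket price is the market price minus the rebate, the effective demand curve becomes qd = 41 - 6p.
Equate the new curves: 41 - 6p = 3p - 7, giving 48 = 9p, p = 16/3 ≈ 5.3333, q = 9.
New expenditure = 5.3333 × 9 = 48.

48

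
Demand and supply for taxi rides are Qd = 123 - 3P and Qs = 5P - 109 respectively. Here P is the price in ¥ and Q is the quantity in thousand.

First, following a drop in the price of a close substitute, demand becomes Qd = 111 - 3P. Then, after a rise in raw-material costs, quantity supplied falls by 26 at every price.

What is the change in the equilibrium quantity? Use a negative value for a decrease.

Solve the original market: 123 - 3P = 5P - 109, hence P = 29 and Q = 36.
The new curves are Qd = 111 - 3P (demand) and Qs = 5P - 135 (supply).
Clearing the new market: 111 - 3P = 5P - 135, so P = 30.75 and Q = 18.75.
ΔQ = 18.75 − 36 = -17.25.

-17.25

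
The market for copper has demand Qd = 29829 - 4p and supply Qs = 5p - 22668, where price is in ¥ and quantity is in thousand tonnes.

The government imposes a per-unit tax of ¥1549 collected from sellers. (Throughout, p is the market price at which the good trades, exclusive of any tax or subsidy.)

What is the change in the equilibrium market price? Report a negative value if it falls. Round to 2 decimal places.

Initially, 29829 - 4p = 5p - 22668, so 52497 = 9p and p = 5833, Q = 6497.
Since sellers keep the price net of the tax, the effective supply curve becomes Qs = 5p - 30413.
New equilibrium: 29829 - 4p = 5p - 30413 ⇒ 60242 = 9p ⇒ p = 60242/9 ≈ 6693.5556, Q = 27493/9 ≈ 3054.7778.
Δp = 6693.5556 − 5833 = +860.56.

+860.56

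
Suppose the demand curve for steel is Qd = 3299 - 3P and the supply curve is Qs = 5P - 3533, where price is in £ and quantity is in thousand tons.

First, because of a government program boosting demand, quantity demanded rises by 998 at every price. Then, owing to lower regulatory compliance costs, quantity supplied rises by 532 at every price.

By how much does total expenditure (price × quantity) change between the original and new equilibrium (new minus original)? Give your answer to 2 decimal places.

+793940.06

Solve the original market: 3299 - 3P = 5P - 3533, hence P = 854 and Q = 737.
The new curves are Qd = 4297 - 3P (demand) and Qs = 5P - 3001 (supply).
Clearing the new market: 4297 - 3P = 5P - 3001, so P = 912.25 and Q = 1560.25.
Expenditure moves from 854×737 = 629398 to 912.25×1560.25 = 1423338.0625; change = +793940.06.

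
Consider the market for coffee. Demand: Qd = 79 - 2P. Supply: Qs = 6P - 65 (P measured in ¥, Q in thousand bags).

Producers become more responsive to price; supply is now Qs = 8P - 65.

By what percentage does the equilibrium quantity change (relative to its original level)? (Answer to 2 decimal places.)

Before the shock: 79 - 2P = 6P - 65 ⇒ 144 = 8P ⇒ P = 18, Q = 43.
With the change applied: demand Qd = 79 - 2P, supply Qs = 8P - 65.
Setting them equal: 79 - 2P = 8P - 65 → 144 = 10P, so P = 14.4 and Q = 50.2.
%ΔQ = (50.2 − 43) / 43 × 100 = +16.74%.

+16.74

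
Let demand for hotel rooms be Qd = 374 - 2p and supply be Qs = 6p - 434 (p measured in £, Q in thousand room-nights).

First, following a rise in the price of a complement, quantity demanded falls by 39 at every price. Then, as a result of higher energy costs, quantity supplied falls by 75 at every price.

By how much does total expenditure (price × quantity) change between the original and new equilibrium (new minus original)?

-4290

Initially, 374 - 2p = 6p - 434, so 808 = 8p and p = 101, Q = 172.
With the change applied: demand Qd = 335 - 2p, supply Qs = 6p - 509.
New equilibrium: 335 - 2p = 6p - 509 ⇒ 844 = 8p ⇒ p = 105.5, Q = 124.
Expenditure moves from 101×172 = 17372 to 105.5×124 = 13082; change = -4290.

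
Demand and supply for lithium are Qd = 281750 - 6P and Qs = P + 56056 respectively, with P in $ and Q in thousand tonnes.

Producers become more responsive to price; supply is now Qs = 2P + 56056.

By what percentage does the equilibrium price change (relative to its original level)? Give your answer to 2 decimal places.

Initially, 281750 - 6P = P + 56056, so 225694 = 7P and P = 32242, Q = 88298.
After the shift, demand is Qd = 281750 - 6P and supply is Qs = 2P + 56056.
Equate the new curves: 281750 - 6P = 2P + 56056, giving 225694 = 8P, P = 28211.75, Q = 112479.5.
%ΔP = (28211.75 − 32242) / 32242 × 100 = -12.50%.

-12.50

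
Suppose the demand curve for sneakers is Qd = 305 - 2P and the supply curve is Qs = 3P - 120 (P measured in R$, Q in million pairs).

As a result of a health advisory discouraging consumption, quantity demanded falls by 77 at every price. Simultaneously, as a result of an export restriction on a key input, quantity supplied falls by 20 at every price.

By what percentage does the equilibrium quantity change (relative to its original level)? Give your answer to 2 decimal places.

-40.15

Original equilibrium: 305 - 2P = 3P - 120 gives 425 = 5P, so P = 85 and Q = 135.
With the change applied: demand Qd = 228 - 2P, supply Qs = 3P - 140.
Clearing the new market: 228 - 2P = 3P - 140, so P = 73.6 and Q = 80.8.
%ΔQ = (80.8 − 135) / 135 × 100 = -40.15%.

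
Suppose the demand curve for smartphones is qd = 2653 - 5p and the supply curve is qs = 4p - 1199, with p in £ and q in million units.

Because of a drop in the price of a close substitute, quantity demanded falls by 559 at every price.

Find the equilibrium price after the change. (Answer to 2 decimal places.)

365.89

Initially, 2653 - 5p = 4p - 1199, so 3852 = 9p and p = 428, q = 513.
The new curves are qd = 2094 - 5p (demand) and qs = 4p - 1199 (supply).
Clearing the new market: 2094 - 5p = 4p - 1199, so p = 3293/9 ≈ 365.8889 and q = 2381/9 ≈ 264.5556.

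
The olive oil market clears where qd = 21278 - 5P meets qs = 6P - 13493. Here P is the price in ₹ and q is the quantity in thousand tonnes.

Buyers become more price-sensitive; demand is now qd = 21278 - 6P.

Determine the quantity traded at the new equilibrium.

Solve the original market: 21278 - 5P = 6P - 13493, hence P = 3161 and q = 5473.
After the shift, demand is qd = 21278 - 6P and supply is qs = 6P - 13493.
Clearing the new market: 21278 - 6P = 6P - 13493, so P = 34771/12 ≈ 2897.5833 and q = 3892.5.

3892.5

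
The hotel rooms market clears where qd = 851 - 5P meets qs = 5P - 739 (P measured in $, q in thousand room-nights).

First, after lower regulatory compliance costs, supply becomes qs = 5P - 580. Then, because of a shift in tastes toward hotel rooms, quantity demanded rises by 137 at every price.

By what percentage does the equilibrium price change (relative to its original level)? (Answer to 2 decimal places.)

-1.38

Original equilibrium: 851 - 5P = 5P - 739 gives 1590 = 10P, so P = 159 and q = 56.
The shock moves the curves to qd = 988 - 5P and qs = 5P - 580.
Setting them equal: 988 - 5P = 5P - 580 → 1568 = 10P, so P = 156.8 and q = 204.
%ΔP = (156.8 − 159) / 159 × 100 = -1.38%.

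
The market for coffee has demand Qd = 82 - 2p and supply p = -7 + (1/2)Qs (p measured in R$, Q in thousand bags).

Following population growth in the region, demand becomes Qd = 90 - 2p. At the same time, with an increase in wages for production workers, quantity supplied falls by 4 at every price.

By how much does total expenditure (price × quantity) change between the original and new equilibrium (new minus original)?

Original equilibrium: 82 - 2p = 2p + 14 gives 68 = 4p, so p = 17 and Q = 48.
The shock moves the curves to Qd = 90 - 2p and Qs = 2p + 10.
Clearing the new market: 90 - 2p = 2p + 10, so p = 20 and Q = 50.
Expenditure moves from 17×48 = 816 to 20×50 = 1000; change = +184.

+184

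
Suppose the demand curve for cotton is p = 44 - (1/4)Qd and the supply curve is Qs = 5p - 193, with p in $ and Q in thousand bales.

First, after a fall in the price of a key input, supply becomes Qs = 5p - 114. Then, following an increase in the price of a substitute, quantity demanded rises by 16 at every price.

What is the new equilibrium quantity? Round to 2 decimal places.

56.00

Before the shock: 176 - 4p = 5p - 193 ⇒ 369 = 9p ⇒ p = 41, Q = 12.
The shock moves the curves to Qd = 192 - 4p and Qs = 5p - 114.
New equilibrium: 192 - 4p = 5p - 114 ⇒ 306 = 9p ⇒ p = 34, Q = 56.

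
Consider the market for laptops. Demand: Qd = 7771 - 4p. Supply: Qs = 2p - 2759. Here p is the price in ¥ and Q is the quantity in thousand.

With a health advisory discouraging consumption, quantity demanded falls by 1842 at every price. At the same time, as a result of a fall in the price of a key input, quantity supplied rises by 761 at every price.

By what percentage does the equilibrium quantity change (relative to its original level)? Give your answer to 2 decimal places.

Solve the original market: 7771 - 4p = 2p - 2759, hence p = 1755 and Q = 751.
The new curves are Qd = 5929 - 4p (demand) and Qs = 2p - 1998 (supply).
New equilibrium: 5929 - 4p = 2p - 1998 ⇒ 7927 = 6p ⇒ p = 7927/6 ≈ 1321.1667, Q = 1933/3 ≈ 644.3333.
%ΔQ = (644.3333 − 751) / 751 × 100 = -14.20%.

-14.20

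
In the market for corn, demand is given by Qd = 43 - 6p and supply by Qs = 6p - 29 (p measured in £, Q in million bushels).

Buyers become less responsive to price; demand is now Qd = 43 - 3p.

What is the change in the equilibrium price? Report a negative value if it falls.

+2

Before the shock: 43 - 6p = 6p - 29 ⇒ 72 = 12p ⇒ p = 6, Q = 7.
The new curves are Qd = 43 - 3p (demand) and Qs = 6p - 29 (supply).
Equate the new curves: 43 - 3p = 6p - 29, giving 72 = 9p, p = 8, Q = 19.
Δp = 8 − 6 = +2.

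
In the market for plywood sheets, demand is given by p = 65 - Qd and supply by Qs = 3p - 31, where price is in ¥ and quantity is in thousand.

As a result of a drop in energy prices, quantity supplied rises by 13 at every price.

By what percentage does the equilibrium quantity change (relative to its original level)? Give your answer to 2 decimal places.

Before the shock: 65 - p = 3p - 31 ⇒ 96 = 4p ⇒ p = 24, Q = 41.
The new curves are Qd = 65 - p (demand) and Qs = 3p - 18 (supply).
Clearing the new market: 65 - p = 3p - 18, so p = 20.75 and Q = 44.25.
%ΔQ = (44.25 − 41) / 41 × 100 = +7.93%.

+7.93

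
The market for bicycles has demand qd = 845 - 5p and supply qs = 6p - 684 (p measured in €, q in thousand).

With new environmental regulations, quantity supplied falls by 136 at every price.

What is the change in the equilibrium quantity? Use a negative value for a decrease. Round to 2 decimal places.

-61.82

Solve the original market: 845 - 5p = 6p - 684, hence p = 139 and q = 150.
With the change applied: demand qd = 845 - 5p, supply qs = 6p - 820.
Equate the new curves: 845 - 5p = 6p - 820, giving 1665 = 11p, p = 1665/11 ≈ 151.3636, q = 970/11 ≈ 88.1818.
Δq = 88.1818 − 150 = -61.82.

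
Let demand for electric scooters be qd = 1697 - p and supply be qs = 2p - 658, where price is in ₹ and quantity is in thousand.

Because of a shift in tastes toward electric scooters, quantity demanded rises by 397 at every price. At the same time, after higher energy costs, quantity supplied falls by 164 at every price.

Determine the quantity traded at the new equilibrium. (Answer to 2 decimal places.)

1122.00

Initially, 1697 - p = 2p - 658, so 2355 = 3p and p = 785, q = 912.
After the shift, demand is qd = 2094 - p and supply is qs = 2p - 822.
Clearing the new market: 2094 - p = 2p - 822, so p = 972 and q = 1122.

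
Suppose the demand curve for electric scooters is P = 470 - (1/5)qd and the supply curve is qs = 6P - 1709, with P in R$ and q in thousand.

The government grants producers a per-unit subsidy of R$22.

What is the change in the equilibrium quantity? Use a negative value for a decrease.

Initially, 2350 - 5P = 6P - 1709, so 4059 = 11P and P = 369, q = 505.
Since sellers receive the price plus the subsidy, the effective supply curve becomes qs = 6P - 1577.
Clearing the new market: 2350 - 5P = 6P - 1577, so P = 357 and q = 565.
Δq = 565 − 505 = +60.

+60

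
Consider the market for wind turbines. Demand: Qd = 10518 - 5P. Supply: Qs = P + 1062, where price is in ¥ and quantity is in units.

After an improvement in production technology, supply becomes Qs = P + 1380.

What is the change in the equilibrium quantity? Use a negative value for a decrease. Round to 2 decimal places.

Before the shock: 10518 - 5P = P + 1062 ⇒ 9456 = 6P ⇒ P = 1576, Q = 2638.
After the shift, demand is Qd = 10518 - 5P and supply is Qs = P + 1380.
New equilibrium: 10518 - 5P = P + 1380 ⇒ 9138 = 6P ⇒ P = 1523, Q = 2903.
ΔQ = 2903 − 2638 = +265.00.

+265.00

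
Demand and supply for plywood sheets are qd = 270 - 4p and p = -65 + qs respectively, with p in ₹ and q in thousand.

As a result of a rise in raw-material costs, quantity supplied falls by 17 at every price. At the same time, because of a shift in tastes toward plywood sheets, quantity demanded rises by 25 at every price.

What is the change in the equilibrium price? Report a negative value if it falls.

Before the shock: 270 - 4p = p + 65 ⇒ 205 = 5p ⇒ p = 41, q = 106.
The new curves are qd = 295 - 4p (demand) and qs = p + 48 (supply).
Equate the new curves: 295 - 4p = p + 48, giving 247 = 5p, p = 49.4, q = 97.4.
Δp = 49.4 − 41 = +8.4.

+8.4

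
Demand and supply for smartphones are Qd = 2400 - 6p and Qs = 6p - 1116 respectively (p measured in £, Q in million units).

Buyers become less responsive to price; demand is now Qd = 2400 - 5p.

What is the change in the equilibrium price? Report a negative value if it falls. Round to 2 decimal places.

+26.64

Original equilibrium: 2400 - 6p = 6p - 1116 gives 3516 = 12p, so p = 293 and Q = 642.
With the change applied: demand Qd = 2400 - 5p, supply Qs = 6p - 1116.
Equate the new curves: 2400 - 5p = 6p - 1116, giving 3516 = 11p, p = 3516/11 ≈ 319.6364, Q = 8820/11 ≈ 801.8182.
Δp = 319.6364 − 293 = +26.64.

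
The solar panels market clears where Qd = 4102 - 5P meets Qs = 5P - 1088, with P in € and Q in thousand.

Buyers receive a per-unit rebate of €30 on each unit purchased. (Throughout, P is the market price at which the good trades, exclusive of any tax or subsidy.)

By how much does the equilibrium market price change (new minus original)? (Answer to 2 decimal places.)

+15.00

Initially, 4102 - 5P = 5P - 1088, so 5190 = 10P and P = 519, Q = 1507.
Since buyers' out-of-pocket price is the market price minus the rebate, the effective demand curve becomes Qd = 4252 - 5P.
Clearing the new market: 4252 - 5P = 5P - 1088, so P = 534 and Q = 1582.
ΔP = 534 − 519 = +15.00.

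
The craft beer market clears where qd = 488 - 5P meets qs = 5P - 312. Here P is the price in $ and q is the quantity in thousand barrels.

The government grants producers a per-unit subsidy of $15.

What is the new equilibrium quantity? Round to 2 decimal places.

125.50

Before the shock: 488 - 5P = 5P - 312 ⇒ 800 = 10P ⇒ P = 80, q = 88.
Since sellers receive the price plus the subsidy, the effective supply curve becomes qs = 5P - 237.
Clearing the new market: 488 - 5P = 5P - 237, so P = 72.5 and q = 125.5.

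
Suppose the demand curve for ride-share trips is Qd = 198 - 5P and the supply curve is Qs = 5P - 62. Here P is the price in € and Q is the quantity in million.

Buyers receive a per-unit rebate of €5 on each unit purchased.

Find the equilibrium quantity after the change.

Before the shock: 198 - 5P = 5P - 62 ⇒ 260 = 10P ⇒ P = 26, Q = 68.
Since buyers' out-of-pocket price is the market price minus the rebate, the effective demand curve becomes Qd = 223 - 5P.
Equate the new curves: 223 - 5P = 5P - 62, giving 285 = 10P, P = 28.5, Q = 80.5.

80.5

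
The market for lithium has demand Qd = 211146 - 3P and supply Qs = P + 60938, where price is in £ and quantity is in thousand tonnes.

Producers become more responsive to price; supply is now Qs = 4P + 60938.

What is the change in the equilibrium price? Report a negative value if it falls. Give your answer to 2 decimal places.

Solve the original market: 211146 - 3P = P + 60938, hence P = 37552 and Q = 98490.
After the shift, demand is Qd = 211146 - 3P and supply is Qs = 4P + 60938.
New equilibrium: 211146 - 3P = 4P + 60938 ⇒ 150208 = 7P ⇒ P = 150208/7 ≈ 21458.2857, Q = 1027398/7 ≈ 146771.1429.
ΔP = 21458.2857 − 37552 = -16093.71.

-16093.71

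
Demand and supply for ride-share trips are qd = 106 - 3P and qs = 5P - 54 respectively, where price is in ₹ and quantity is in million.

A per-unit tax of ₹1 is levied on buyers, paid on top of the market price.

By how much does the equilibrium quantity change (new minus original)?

-1.875

Initially, 106 - 3P = 5P - 54, so 160 = 8P and P = 20, q = 46.
Since buyers pay the price plus the tax, the effective demand curve becomes qd = 103 - 3P.
Equate the new curves: 103 - 3P = 5P - 54, giving 157 = 8P, P = 19.625, q = 44.125.
Δq = 44.125 − 46 = -1.875.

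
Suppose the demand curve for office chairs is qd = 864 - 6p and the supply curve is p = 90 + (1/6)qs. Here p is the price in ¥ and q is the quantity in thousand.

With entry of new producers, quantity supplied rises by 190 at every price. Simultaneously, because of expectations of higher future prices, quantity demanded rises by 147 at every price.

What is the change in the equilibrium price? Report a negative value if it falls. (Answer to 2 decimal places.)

-3.58

Initially, 864 - 6p = 6p - 540, so 1404 = 12p and p = 117, q = 162.
The shock moves the curves to qd = 1011 - 6p and qs = 6p - 350.
Equate the new curves: 1011 - 6p = 6p - 350, giving 1361 = 12p, p = 1361/12 ≈ 113.4167, q = 330.5.
Δp = 113.4167 − 117 = -3.58.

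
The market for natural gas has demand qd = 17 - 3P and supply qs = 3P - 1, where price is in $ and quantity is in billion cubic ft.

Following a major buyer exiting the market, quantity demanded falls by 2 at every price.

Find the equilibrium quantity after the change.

7

Solve the original market: 17 - 3P = 3P - 1, hence P = 3 and q = 8.
The shock moves the curves to qd = 15 - 3P and qs = 3P - 1.
Clearing the new market: 15 - 3P = 3P - 1, so P = 8/3 ≈ 2.6667 and q = 7.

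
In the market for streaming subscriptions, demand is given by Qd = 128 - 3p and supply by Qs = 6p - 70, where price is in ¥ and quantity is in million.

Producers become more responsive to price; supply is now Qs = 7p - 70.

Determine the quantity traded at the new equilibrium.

68.6

Solve the original market: 128 - 3p = 6p - 70, hence p = 22 and Q = 62.
After the shift, demand is Qd = 128 - 3p and supply is Qs = 7p - 70.
Setting them equal: 128 - 3p = 7p - 70 → 198 = 10p, so p = 19.8 and Q = 68.6.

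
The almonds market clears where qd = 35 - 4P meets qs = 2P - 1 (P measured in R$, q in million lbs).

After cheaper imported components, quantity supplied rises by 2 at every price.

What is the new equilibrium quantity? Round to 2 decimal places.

Before the shock: 35 - 4P = 2P - 1 ⇒ 36 = 6P ⇒ P = 6, q = 11.
The new curves are qd = 35 - 4P (demand) and qs = 2P + 1 (supply).
Equate the new curves: 35 - 4P = 2P + 1, giving 34 = 6P, P = 17/3 ≈ 5.6667, q = 37/3 ≈ 12.3333.

12.33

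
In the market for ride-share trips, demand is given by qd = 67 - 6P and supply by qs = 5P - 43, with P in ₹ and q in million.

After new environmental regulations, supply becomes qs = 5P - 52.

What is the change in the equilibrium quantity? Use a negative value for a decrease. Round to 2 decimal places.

-4.91

Original equilibrium: 67 - 6P = 5P - 43 gives 110 = 11P, so P = 10 and q = 7.
With the change applied: demand qd = 67 - 6P, supply qs = 5P - 52.
Setting them equal: 67 - 6P = 5P - 52 → 119 = 11P, so P = 119/11 ≈ 10.8182 and q = 23/11 ≈ 2.0909.
Δq = 2.0909 − 7 = -4.91.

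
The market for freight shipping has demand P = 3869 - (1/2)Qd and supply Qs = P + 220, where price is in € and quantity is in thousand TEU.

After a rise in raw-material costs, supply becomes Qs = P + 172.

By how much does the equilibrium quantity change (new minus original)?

Solve the original market: 7738 - 2P = P + 220, hence P = 2506 and Q = 2726.
After the shift, demand is Qd = 7738 - 2P and supply is Qs = P + 172.
New equilibrium: 7738 - 2P = P + 172 ⇒ 7566 = 3P ⇒ P = 2522, Q = 2694.
ΔQ = 2694 − 2726 = -32.

-32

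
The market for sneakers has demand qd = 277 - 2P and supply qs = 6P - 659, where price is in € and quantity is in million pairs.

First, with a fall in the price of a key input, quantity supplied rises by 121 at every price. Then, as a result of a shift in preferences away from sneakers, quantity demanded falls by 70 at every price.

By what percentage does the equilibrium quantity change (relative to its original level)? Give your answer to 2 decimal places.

Solve the original market: 277 - 2P = 6P - 659, hence P = 117 and q = 43.
After the shift, demand is qd = 207 - 2P and supply is qs = 6P - 538.
Equate the new curves: 207 - 2P = 6P - 538, giving 745 = 8P, P = 93.125, q = 20.75.
%Δq = (20.75 − 43) / 43 × 100 = -51.74%.

-51.74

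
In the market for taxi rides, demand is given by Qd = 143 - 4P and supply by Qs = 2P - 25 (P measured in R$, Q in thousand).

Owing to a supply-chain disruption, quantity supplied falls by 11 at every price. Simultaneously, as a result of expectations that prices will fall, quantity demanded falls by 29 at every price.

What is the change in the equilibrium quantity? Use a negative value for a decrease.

Initially, 143 - 4P = 2P - 25, so 168 = 6P and P = 28, Q = 31.
The shock moves the curves to Qd = 114 - 4P and Qs = 2P - 36.
Equate the new curves: 114 - 4P = 2P - 36, giving 150 = 6P, P = 25, Q = 14.
ΔQ = 14 − 31 = -17.

-17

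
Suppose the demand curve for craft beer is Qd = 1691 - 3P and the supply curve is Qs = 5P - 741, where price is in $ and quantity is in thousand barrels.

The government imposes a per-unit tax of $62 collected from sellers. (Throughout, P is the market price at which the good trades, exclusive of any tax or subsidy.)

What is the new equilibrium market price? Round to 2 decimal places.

342.75

Initially, 1691 - 3P = 5P - 741, so 2432 = 8P and P = 304, Q = 779.
Since sellers keep the price net of the tax, the effective supply curve becomes Qs = 5P - 1051.
Clearing the new market: 1691 - 3P = 5P - 1051, so P = 342.75 and Q = 662.75.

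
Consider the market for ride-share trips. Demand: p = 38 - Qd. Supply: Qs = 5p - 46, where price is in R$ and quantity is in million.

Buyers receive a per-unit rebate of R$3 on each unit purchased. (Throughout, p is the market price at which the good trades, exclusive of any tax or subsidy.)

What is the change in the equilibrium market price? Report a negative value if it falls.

Solve the original market: 38 - p = 5p - 46, hence p = 14 and Q = 24.
Since buyers' out-of-pocket price is the market price minus the rebate, the effective demand curve becomes Qd = 41 - p.
New equilibrium: 41 - p = 5p - 46 ⇒ 87 = 6p ⇒ p = 14.5, Q = 26.5.
Δp = 14.5 − 14 = +0.5.

+0.5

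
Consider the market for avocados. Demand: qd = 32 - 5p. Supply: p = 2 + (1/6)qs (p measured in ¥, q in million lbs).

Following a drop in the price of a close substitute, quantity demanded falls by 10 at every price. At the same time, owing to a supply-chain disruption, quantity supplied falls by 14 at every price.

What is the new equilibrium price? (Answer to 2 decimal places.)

4.36

Before the shock: 32 - 5p = 6p - 12 ⇒ 44 = 11p ⇒ p = 4, q = 12.
After the shift, demand is qd = 22 - 5p and supply is qs = 6p - 26.
New equilibrium: 22 - 5p = 6p - 26 ⇒ 48 = 11p ⇒ p = 48/11 ≈ 4.3636, q = 2/11 ≈ 0.1818.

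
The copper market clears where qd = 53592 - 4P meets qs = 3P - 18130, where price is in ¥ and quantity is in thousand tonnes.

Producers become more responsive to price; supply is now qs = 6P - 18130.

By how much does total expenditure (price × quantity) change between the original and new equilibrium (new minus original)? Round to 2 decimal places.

+49429163.04

Before the shock: 53592 - 4P = 3P - 18130 ⇒ 71722 = 7P ⇒ P = 10246, q = 12608.
The new curves are qd = 53592 - 4P (demand) and qs = 6P - 18130 (supply).
New equilibrium: 53592 - 4P = 6P - 18130 ⇒ 71722 = 10P ⇒ P = 7172.2, q = 24903.2.
Expenditure moves from 10246×12608 = 129181568 to 7172.2×24903.2 = 178610731.04; change = +49429163.04.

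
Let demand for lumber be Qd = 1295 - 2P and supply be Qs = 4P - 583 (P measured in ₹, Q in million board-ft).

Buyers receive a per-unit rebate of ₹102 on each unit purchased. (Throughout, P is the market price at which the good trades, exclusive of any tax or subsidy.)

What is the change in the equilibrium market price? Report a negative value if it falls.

Initially, 1295 - 2P = 4P - 583, so 1878 = 6P and P = 313, Q = 669.
Since buyers' out-of-pocket price is the market price minus the rebate, the effective demand curve becomes Qd = 1499 - 2P.
New equilibrium: 1499 - 2P = 4P - 583 ⇒ 2082 = 6P ⇒ P = 347, Q = 805.
ΔP = 347 − 313 = +34.

+34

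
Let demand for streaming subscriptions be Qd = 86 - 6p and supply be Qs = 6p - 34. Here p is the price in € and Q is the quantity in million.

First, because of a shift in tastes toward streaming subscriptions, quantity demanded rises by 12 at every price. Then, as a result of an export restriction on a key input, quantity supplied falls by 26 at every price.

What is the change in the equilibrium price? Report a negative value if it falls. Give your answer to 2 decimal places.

Original equilibrium: 86 - 6p = 6p - 34 gives 120 = 12p, so p = 10 and Q = 26.
After the shift, demand is Qd = 98 - 6p and supply is Qs = 6p - 60.
Setting them equal: 98 - 6p = 6p - 60 → 158 = 12p, so p = 79/6 ≈ 13.1667 and Q = 19.
Δp = 13.1667 − 10 = +3.17.

+3.17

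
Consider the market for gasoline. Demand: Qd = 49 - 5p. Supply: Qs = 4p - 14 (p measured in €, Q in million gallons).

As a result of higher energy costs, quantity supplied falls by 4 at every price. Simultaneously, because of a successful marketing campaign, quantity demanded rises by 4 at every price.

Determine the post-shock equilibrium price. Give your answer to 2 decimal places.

7.89

Original equilibrium: 49 - 5p = 4p - 14 gives 63 = 9p, so p = 7 and Q = 14.
After the shift, demand is Qd = 53 - 5p and supply is Qs = 4p - 18.
Clearing the new market: 53 - 5p = 4p - 18, so p = 71/9 ≈ 7.8889 and Q = 122/9 ≈ 13.5556.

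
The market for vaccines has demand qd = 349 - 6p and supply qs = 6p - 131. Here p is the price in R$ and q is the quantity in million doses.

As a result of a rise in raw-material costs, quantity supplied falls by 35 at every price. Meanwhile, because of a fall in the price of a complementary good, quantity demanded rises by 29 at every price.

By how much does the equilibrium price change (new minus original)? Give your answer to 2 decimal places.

Solve the original market: 349 - 6p = 6p - 131, hence p = 40 and q = 109.
The shock moves the curves to qd = 378 - 6p and qs = 6p - 166.
New equilibrium: 378 - 6p = 6p - 166 ⇒ 544 = 12p ⇒ p = 136/3 ≈ 45.3333, q = 106.
Δp = 45.3333 − 40 = +5.33.

+5.33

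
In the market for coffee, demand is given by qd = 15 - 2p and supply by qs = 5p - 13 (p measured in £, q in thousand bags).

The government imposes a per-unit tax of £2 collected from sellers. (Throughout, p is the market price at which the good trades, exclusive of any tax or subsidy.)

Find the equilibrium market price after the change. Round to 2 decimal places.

5.43

Solve the original market: 15 - 2p = 5p - 13, hence p = 4 and q = 7.
Since sellers keep the price net of the tax, the effective supply curve becomes qs = 5p - 23.
Clearing the new market: 15 - 2p = 5p - 23, so p = 38/7 ≈ 5.4286 and q = 29/7 ≈ 4.1429.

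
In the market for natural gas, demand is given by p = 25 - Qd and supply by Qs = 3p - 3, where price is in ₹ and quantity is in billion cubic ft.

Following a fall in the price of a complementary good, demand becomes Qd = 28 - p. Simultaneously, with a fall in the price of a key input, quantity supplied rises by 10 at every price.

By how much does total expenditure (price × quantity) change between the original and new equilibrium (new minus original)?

-6.5625

Original equilibrium: 25 - p = 3p - 3 gives 28 = 4p, so p = 7 and Q = 18.
With the change applied: demand Qd = 28 - p, supply Qs = 3p + 7.
New equilibrium: 28 - p = 3p + 7 ⇒ 21 = 4p ⇒ p = 5.25, Q = 22.75.
Expenditure moves from 7×18 = 126 to 5.25×22.75 = 119.4375; change = -6.5625.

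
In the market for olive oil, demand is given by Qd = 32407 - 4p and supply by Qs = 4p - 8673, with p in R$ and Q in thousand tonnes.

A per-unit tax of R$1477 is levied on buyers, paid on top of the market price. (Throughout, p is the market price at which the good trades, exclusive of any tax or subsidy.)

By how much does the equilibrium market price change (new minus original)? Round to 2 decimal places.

-738.50

Before the shock: 32407 - 4p = 4p - 8673 ⇒ 41080 = 8p ⇒ p = 5135, Q = 11867.
Since buyers pay the price plus the tax, the effective demand curve becomes Qd = 26499 - 4p.
Clearing the new market: 26499 - 4p = 4p - 8673, so p = 4396.5 and Q = 8913.
Δp = 4396.5 − 5135 = -738.50.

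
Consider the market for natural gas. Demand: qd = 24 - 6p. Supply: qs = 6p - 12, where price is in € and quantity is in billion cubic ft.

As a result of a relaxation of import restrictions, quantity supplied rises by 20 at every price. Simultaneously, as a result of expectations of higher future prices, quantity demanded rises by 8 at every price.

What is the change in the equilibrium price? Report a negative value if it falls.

Before the shock: 24 - 6p = 6p - 12 ⇒ 36 = 12p ⇒ p = 3, q = 6.
After the shift, demand is qd = 32 - 6p and supply is qs = 6p + 8.
New equilibrium: 32 - 6p = 6p + 8 ⇒ 24 = 12p ⇒ p = 2, q = 20.
Δp = 2 − 3 = -1.

-1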